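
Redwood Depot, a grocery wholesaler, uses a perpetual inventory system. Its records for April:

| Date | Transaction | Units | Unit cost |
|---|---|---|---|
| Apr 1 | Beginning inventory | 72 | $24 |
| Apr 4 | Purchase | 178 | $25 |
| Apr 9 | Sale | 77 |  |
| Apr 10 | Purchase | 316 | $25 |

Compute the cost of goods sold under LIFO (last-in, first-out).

COGS = $1,925

Apr 9, 77 sold [LIFO — newest first]: 77 @ $25 = $1,925
Ending inventory: 72 @ $24 + 101 @ $25 + 316 @ $25 = $12,153
Check: goods available $14,078 = COGS $1,925 + ending $12,153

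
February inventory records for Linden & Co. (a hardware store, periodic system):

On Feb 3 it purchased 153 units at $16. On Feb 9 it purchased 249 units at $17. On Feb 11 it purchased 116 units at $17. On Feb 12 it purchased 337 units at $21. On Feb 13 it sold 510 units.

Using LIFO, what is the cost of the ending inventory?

Ending inventory = $5,712

Feb 13, 510 sold [LIFO — newest first]: 337 @ $21 + 116 @ $17 + 57 @ $17 = $10,018
Ending inventory: 153 @ $16 + 192 @ $17 = $5,712
Check: goods available $15,730 = COGS $10,018 + ending $5,712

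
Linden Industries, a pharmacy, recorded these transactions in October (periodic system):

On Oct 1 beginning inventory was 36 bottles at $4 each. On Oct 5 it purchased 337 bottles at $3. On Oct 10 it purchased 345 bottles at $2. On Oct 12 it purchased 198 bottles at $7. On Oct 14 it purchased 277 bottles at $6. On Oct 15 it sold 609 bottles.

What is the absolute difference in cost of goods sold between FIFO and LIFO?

FIFO COGS: 36 @ $4 + 337 @ $3 + 236 @ $2 = $1,627
LIFO COGS: 277 @ $6 + 198 @ $7 + 134 @ $2 = $3,316
Difference = |$1,627 − $3,316| = $1,689

$1,689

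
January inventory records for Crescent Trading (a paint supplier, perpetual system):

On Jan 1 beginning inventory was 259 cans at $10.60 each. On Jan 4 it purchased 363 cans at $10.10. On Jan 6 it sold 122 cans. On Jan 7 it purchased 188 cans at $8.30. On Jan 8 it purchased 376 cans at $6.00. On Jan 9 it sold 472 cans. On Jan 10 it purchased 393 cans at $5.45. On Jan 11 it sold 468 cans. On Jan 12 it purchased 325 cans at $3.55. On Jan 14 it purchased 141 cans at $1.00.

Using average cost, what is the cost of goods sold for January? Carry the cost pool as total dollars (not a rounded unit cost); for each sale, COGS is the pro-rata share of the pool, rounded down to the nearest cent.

After Jan 1: 259 on hand, pool $2,745.40 (≈ $10.6000 each)
After Jan 4: 622 on hand, pool $6,411.70 (≈ $10.3082 each)
Jan 6, sell 122: 122/622 × $6,411.70 → $1,257.60
After Jan 7: 688 on hand, pool $6,714.50 (≈ $9.7594 each)
After Jan 8: 1064 on hand, pool $8,970.50 (≈ $8.4309 each)
Jan 9, sell 472: 472/1064 × $8,970.50 → $3,979.39
After Jan 10: 985 on hand, pool $7,132.96 (≈ $7.2416 each)
Jan 11, sell 468: 468/985 × $7,132.96 → $3,389.06
After Jan 12: 842 on hand, pool $4,897.65 (≈ $5.8167 each)
After Jan 14: 983 on hand, pool $5,038.65 (≈ $5.1258 each)
Total COGS = $1,257.60 + $3,979.39 + $3,389.06 = $8,626.05
Ending inventory (cost pool remaining) = $5,038.65

COGS = $8,626.05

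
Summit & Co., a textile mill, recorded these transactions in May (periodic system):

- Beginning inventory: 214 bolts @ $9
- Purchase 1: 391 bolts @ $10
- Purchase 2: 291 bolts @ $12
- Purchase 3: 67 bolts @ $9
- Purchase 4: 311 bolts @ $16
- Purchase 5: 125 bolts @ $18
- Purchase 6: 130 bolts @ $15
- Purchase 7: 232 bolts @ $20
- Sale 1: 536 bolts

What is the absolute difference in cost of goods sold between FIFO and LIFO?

$4,478

FIFO COGS: 214 @ $9 + 322 @ $10 = $5,146
LIFO COGS: 232 @ $20 + 130 @ $15 + 125 @ $18 + 49 @ $16 = $9,624
Difference = |$5,146 − $9,624| = $4,478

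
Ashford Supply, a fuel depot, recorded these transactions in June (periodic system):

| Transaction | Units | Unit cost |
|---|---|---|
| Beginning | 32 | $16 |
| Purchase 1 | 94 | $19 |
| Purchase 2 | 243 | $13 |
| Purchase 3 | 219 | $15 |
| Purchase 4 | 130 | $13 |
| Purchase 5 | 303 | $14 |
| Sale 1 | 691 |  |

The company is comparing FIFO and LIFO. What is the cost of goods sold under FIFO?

FIFO COGS: 32 @ $16 + 94 @ $19 + 243 @ $13 + 219 @ $15 + 103 @ $13 = $10,081
LIFO COGS: 303 @ $14 + 130 @ $13 + 219 @ $15 + 39 @ $13 = $9,724

COGS = $10,081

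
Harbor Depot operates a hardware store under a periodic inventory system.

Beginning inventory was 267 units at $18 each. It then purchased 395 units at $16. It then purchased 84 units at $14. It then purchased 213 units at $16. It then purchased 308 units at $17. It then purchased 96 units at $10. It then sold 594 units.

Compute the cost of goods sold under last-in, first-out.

COGS = $9,236

Sale 1 (594) [LIFO — newest first]: 96 @ $10 + 308 @ $17 + 190 @ $16 = $9,236
Ending inventory: 267 @ $18 + 395 @ $16 + 84 @ $14 + 23 @ $16 = $12,670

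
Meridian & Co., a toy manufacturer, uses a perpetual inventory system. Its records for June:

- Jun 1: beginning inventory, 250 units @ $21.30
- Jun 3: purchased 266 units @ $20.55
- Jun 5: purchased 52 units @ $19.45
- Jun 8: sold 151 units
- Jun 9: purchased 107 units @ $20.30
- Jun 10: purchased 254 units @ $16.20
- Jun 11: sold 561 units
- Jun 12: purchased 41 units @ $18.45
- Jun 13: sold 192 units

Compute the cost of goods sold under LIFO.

Jun 8, 151 sold [LIFO — newest first]: 52 @ $19.45 + 99 @ $20.55 = $3,045.85
Jun 11, 561 sold [LIFO — newest first]: 254 @ $16.20 + 107 @ $20.30 + 167 @ $20.55 + 33 @ $21.30 = $10,421.65
Jun 13, 192 sold [LIFO — newest first]: 41 @ $18.45 + 151 @ $21.30 = $3,972.75
Total COGS = $3,045.85 + $10,421.65 + $3,972.75 = $17,440.25
Ending inventory: 66 @ $21.30 = $1,405.80

COGS = $17,440.25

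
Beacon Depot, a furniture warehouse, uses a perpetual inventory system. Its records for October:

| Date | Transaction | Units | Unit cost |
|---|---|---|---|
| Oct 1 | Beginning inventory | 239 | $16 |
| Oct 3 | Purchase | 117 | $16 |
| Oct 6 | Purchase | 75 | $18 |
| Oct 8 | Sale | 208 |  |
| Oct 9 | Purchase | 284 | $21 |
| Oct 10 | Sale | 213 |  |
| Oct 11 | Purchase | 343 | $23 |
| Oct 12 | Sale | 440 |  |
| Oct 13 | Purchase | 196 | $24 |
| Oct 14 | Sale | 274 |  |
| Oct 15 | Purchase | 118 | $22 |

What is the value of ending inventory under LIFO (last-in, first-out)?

Ending inventory = $4,500

Oct 8, 208 sold [LIFO — newest first]: 75 @ $18 + 117 @ $16 + 16 @ $16 = $3,478
Oct 10, 213 sold [LIFO — newest first]: 213 @ $21 = $4,473
Oct 12, 440 sold [LIFO — newest first]: 343 @ $23 + 71 @ $21 + 26 @ $16 = $9,796
Oct 14, 274 sold [LIFO — newest first]: 196 @ $24 + 78 @ $16 = $5,952
Total COGS = $3,478 + $4,473 + $9,796 + $5,952 = $23,699
Ending inventory: 119 @ $16 + 118 @ $22 = $4,500
Check: goods available $28,199 = COGS $23,699 + ending $4,500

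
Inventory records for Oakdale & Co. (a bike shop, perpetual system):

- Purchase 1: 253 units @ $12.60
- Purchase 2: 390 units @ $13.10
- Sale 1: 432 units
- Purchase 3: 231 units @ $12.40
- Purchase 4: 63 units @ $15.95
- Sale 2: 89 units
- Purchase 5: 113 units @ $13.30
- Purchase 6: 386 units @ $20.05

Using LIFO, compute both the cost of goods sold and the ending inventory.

Sale 1 (432) [LIFO — newest first]: 390 @ $13.10 + 42 @ $12.60 = $5,638.20
Sale 2 (89) [LIFO — newest first]: 63 @ $15.95 + 26 @ $12.40 = $1,327.25
Total COGS = $5,638.20 + $1,327.25 = $6,965.45
Ending inventory: 211 @ $12.60 + 205 @ $12.40 + 113 @ $13.30 + 386 @ $20.05 = $14,442.80
Check: goods available $21,408.25 = COGS $6,965.45 + ending $14,442.80

COGS = $6,965.45; ending inventory = $14,442.80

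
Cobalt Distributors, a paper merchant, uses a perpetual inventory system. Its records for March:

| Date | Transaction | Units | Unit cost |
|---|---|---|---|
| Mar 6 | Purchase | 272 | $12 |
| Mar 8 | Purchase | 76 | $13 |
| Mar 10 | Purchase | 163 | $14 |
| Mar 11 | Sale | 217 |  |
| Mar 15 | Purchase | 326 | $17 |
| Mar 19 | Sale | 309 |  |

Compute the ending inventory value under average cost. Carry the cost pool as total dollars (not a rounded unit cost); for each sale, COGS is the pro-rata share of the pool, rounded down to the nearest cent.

After Mar 6: 272 on hand, pool $3,264.00 (≈ $12.0000 each)
After Mar 8: 348 on hand, pool $4,252.00 (≈ $12.2184 each)
After Mar 10: 511 on hand, pool $6,534.00 (≈ $12.7867 each)
Mar 11, sell 217: 217/511 × $6,534.00 → $2,774.71
After Mar 15: 620 on hand, pool $9,301.29 (≈ $15.0021 each)
Mar 19, sell 309: 309/620 × $9,301.29 → $4,635.64
Total COGS = $2,774.71 + $4,635.64 = $7,410.35
Ending inventory (cost pool remaining) = $4,665.65

Ending inventory = $4,665.65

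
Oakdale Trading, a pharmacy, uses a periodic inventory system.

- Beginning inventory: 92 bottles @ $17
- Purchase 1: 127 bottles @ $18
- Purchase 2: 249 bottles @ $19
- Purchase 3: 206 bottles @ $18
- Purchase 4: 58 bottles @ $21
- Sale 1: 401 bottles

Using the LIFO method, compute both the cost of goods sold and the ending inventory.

Sale 1 (401) [LIFO — newest first]: 58 @ $21 + 206 @ $18 + 137 @ $19 = $7,529
Ending inventory: 92 @ $17 + 127 @ $18 + 112 @ $19 = $5,978

COGS = $7,529; ending inventory = $5,978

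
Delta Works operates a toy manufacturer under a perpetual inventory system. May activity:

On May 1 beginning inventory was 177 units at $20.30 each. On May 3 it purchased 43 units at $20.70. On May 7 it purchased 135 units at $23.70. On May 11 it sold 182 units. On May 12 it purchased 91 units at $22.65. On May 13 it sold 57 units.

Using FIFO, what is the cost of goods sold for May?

May 11, 182 sold [FIFO — oldest first]: 177 @ $20.30 + 5 @ $20.70 = $3,696.60
May 13, 57 sold [FIFO — oldest first]: 38 @ $20.70 + 19 @ $23.70 = $1,236.90
Total COGS = $3,696.60 + $1,236.90 = $4,933.50
Ending inventory: 116 @ $23.70 + 91 @ $22.65 = $4,810.35

COGS = $4,933.50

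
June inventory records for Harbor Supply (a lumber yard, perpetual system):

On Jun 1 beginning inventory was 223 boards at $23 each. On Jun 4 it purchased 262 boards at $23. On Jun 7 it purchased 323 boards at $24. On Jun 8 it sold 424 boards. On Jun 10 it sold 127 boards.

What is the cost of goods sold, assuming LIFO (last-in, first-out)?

COGS = $12,996

Jun 8, 424 sold [LIFO — newest first]: 323 @ $24 + 101 @ $23 = $10,075
Jun 10, 127 sold [LIFO — newest first]: 127 @ $23 = $2,921
Total COGS = $10,075 + $2,921 = $12,996
Ending inventory: 223 @ $23 + 34 @ $23 = $5,911
Check: goods available $18,907 = COGS $12,996 + ending $5,911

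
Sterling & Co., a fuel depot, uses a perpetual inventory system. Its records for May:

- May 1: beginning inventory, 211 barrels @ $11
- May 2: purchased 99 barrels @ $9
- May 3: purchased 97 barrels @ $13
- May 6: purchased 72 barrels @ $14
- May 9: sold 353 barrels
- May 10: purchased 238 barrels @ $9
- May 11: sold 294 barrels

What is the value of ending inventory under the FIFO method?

May 9, 353 sold [FIFO — oldest first]: 211 @ $11 + 99 @ $9 + 43 @ $13 = $3,771
May 11, 294 sold [FIFO — oldest first]: 54 @ $13 + 72 @ $14 + 168 @ $9 = $3,222
Total COGS = $3,771 + $3,222 = $6,993
Ending inventory: 70 @ $9 = $630

Ending inventory = $630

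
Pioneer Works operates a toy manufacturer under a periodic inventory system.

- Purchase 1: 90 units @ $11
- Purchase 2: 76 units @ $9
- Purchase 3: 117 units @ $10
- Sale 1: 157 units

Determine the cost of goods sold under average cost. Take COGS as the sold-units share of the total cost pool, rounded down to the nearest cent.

COGS = $1,577.76

Sale 1, sell 157: 157/283 × $2,844.00 → $1,577.76
Ending inventory (cost pool remaining) = $1,266.24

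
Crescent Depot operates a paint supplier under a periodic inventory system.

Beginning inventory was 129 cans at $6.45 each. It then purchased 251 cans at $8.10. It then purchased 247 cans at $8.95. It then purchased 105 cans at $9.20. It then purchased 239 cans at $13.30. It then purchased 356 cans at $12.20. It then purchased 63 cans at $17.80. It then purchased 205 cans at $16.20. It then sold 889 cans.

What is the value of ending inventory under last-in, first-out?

Ending inventory = $5,802.60

Sale 1 (889) [LIFO — newest first]: 205 @ $16.20 + 63 @ $17.80 + 356 @ $12.20 + 239 @ $13.30 + 26 @ $9.20 = $12,203.50
Ending inventory: 129 @ $6.45 + 251 @ $8.10 + 247 @ $8.95 + 79 @ $9.20 = $5,802.60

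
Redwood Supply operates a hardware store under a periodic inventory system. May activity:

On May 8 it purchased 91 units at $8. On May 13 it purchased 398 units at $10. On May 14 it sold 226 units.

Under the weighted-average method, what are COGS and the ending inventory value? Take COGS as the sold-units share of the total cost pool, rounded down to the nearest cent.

May 14, sell 226: 226/489 × $4,708.00 → $2,175.88
Ending inventory (cost pool remaining) = $2,532.12

COGS = $2,175.88; ending inventory = $2,532.12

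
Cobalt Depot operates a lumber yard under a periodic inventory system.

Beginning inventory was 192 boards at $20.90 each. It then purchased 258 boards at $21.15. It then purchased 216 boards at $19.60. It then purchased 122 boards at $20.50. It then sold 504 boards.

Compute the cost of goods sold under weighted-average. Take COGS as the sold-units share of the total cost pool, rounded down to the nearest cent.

Sale 1, sell 504: 504/788 × $16,204.10 → $10,364.04
Ending inventory (cost pool remaining) = $5,840.06
Check: goods available $16,204.10 = COGS $10,364.04 + ending $5,840.06

COGS = $10,364.04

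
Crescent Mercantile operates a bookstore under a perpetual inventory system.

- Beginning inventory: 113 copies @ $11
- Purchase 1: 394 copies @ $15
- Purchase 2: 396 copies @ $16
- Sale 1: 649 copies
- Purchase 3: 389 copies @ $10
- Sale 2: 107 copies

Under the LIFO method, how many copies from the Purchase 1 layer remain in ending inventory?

Sale 1 (649) [LIFO — newest first]: 396 @ $16 + 253 @ $15 = $10,131
Sale 2 (107) [LIFO — newest first]: 107 @ $10 = $1,070
Total COGS = $10,131 + $1,070 = $11,201
Ending inventory: 113 @ $11 + 141 @ $15 + 282 @ $10 = $6,178
Check: goods available $17,379 = COGS $11,201 + ending $6,178

141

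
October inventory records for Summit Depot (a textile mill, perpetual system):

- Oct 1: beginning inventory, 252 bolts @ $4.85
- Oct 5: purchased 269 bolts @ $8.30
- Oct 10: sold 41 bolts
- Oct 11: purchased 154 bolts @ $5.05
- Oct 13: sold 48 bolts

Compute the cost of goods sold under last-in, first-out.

Oct 10, 41 sold [LIFO — newest first]: 41 @ $8.30 = $340.30
Oct 13, 48 sold [LIFO — newest first]: 48 @ $5.05 = $242.40
Total COGS = $340.30 + $242.40 = $582.70
Ending inventory: 252 @ $4.85 + 228 @ $8.30 + 106 @ $5.05 = $3,649.90
Check: goods available $4,232.60 = COGS $582.70 + ending $3,649.90

COGS = $582.70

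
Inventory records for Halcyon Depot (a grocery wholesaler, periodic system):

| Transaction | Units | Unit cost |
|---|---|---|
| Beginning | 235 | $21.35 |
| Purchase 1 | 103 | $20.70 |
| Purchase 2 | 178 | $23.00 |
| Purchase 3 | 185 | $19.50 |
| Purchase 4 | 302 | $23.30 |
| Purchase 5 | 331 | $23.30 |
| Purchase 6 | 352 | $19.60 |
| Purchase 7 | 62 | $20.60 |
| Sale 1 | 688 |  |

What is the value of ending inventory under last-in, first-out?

Ending inventory = $23,215.55

Sale 1 (688) [LIFO — newest first]: 62 @ $20.60 + 352 @ $19.60 + 274 @ $23.30 = $14,560.60
Ending inventory: 235 @ $21.35 + 103 @ $20.70 + 178 @ $23.00 + 185 @ $19.50 + 302 @ $23.30 + 57 @ $23.30 = $23,215.55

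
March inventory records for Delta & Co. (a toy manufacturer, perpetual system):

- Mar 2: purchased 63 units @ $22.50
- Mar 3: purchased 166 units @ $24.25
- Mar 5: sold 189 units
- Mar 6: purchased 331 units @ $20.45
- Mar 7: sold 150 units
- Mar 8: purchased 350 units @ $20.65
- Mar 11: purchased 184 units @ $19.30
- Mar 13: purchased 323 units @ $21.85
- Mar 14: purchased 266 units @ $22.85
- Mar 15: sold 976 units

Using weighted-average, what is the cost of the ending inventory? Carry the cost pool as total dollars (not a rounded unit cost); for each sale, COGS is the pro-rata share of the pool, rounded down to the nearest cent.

After Mar 2: 63 on hand, pool $1,417.50 (≈ $22.5000 each)
After Mar 3: 229 on hand, pool $5,443.00 (≈ $23.7686 each)
Mar 5, sell 189: 189/229 × $5,443.00 → $4,492.25
After Mar 6: 371 on hand, pool $7,719.70 (≈ $20.8078 each)
Mar 7, sell 150: 150/371 × $7,719.70 → $3,121.17
After Mar 8: 571 on hand, pool $11,826.03 (≈ $20.7111 each)
After Mar 11: 755 on hand, pool $15,377.23 (≈ $20.3672 each)
After Mar 13: 1078 on hand, pool $22,434.78 (≈ $20.8115 each)
After Mar 14: 1344 on hand, pool $28,512.88 (≈ $21.2149 each)
Mar 15, sell 976: 976/1344 × $28,512.88 → $20,705.78
Total COGS = $4,492.25 + $3,121.17 + $20,705.78 = $28,319.20
Ending inventory (cost pool remaining) = $7,807.10

Ending inventory = $7,807.10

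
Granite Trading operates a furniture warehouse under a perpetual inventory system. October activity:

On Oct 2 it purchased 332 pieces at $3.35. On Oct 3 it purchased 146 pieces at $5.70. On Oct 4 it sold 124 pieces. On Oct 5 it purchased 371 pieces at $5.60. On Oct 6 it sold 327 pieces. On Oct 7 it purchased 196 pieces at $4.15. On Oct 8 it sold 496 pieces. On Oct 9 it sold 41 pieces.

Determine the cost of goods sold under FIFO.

Oct 4, 124 sold [FIFO — oldest first]: 124 @ $3.35 = $415.40
Oct 6, 327 sold [FIFO — oldest first]: 208 @ $3.35 + 119 @ $5.70 = $1,375.10
Oct 8, 496 sold [FIFO — oldest first]: 27 @ $5.70 + 371 @ $5.60 + 98 @ $4.15 = $2,638.20
Oct 9, 41 sold [FIFO — oldest first]: 41 @ $4.15 = $170.15
Total COGS = $415.40 + $1,375.10 + $2,638.20 + $170.15 = $4,598.85
Ending inventory: 57 @ $4.15 = $236.55
Check: goods available $4,835.40 = COGS $4,598.85 + ending $236.55

COGS = $4,598.85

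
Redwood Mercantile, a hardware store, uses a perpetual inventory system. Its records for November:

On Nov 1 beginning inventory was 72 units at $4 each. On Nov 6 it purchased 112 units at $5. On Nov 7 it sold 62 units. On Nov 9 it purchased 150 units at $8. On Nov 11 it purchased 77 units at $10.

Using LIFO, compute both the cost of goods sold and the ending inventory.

Nov 7, 62 sold [LIFO — newest first]: 62 @ $5 = $310
Ending inventory: 72 @ $4 + 50 @ $5 + 150 @ $8 + 77 @ $10 = $2,508

COGS = $310; ending inventory = $2,508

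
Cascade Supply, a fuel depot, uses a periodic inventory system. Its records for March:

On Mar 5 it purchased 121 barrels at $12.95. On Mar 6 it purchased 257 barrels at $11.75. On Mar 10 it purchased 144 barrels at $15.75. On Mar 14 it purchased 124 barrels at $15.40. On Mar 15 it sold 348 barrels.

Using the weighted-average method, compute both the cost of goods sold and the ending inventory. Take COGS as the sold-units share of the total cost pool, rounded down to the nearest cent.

COGS = $4,721.32; ending inventory = $4,042.98

Mar 15, sell 348: 348/646 × $8,764.30 → $4,721.32
Ending inventory (cost pool remaining) = $4,042.98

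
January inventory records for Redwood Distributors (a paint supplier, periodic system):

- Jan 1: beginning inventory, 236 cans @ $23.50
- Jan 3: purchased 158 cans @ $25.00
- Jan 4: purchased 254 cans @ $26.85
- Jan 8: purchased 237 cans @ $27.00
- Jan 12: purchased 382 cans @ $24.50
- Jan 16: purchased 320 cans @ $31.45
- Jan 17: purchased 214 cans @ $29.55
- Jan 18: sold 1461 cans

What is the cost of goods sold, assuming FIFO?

COGS = $38,175.20

Jan 18, 1461 sold [FIFO — oldest first]: 236 @ $23.50 + 158 @ $25.00 + 254 @ $26.85 + 237 @ $27.00 + 382 @ $24.50 + 194 @ $31.45 = $38,175.20
Ending inventory: 126 @ $31.45 + 214 @ $29.55 = $10,286.40
Check: goods available $48,461.60 = COGS $38,175.20 + ending $10,286.40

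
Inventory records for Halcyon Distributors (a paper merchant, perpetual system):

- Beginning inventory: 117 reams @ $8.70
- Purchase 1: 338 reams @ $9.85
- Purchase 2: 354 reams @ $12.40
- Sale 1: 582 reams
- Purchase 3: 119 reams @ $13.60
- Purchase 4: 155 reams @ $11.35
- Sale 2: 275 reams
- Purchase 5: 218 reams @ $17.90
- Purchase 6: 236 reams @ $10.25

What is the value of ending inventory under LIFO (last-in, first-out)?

Ending inventory = $8,412.75

Sale 1 (582) [LIFO — newest first]: 354 @ $12.40 + 228 @ $9.85 = $6,635.40
Sale 2 (275) [LIFO — newest first]: 155 @ $11.35 + 119 @ $13.60 + 1 @ $9.85 = $3,387.50
Total COGS = $6,635.40 + $3,387.50 = $10,022.90
Ending inventory: 117 @ $8.70 + 109 @ $9.85 + 218 @ $17.90 + 236 @ $10.25 = $8,412.75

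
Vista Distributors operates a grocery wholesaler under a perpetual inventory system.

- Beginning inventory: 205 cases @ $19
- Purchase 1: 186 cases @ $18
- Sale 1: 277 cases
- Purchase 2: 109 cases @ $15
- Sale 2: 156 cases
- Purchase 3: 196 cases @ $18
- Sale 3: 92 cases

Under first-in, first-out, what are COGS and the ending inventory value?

COGS = $9,328; ending inventory = $3,078

Sale 1 (277) [FIFO — oldest first]: 205 @ $19 + 72 @ $18 = $5,191
Sale 2 (156) [FIFO — oldest first]: 114 @ $18 + 42 @ $15 = $2,682
Sale 3 (92) [FIFO — oldest first]: 67 @ $15 + 25 @ $18 = $1,455
Total COGS = $5,191 + $2,682 + $1,455 = $9,328
Ending inventory: 171 @ $18 = $3,078
Check: goods available $12,406 = COGS $9,328 + ending $3,078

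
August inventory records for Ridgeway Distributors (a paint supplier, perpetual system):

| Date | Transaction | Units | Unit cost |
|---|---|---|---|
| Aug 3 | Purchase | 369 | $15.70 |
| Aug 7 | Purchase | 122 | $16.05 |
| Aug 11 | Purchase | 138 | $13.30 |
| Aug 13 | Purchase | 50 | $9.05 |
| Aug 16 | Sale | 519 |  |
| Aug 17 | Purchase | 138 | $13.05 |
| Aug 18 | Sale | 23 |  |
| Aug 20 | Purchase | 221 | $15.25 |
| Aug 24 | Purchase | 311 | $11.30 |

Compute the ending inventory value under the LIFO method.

Aug 16, 519 sold [LIFO — newest first]: 50 @ $9.05 + 138 @ $13.30 + 122 @ $16.05 + 209 @ $15.70 = $7,527.30
Aug 18, 23 sold [LIFO — newest first]: 23 @ $13.05 = $300.15
Total COGS = $7,527.30 + $300.15 = $7,827.45
Ending inventory: 160 @ $15.70 + 115 @ $13.05 + 221 @ $15.25 + 311 @ $11.30 = $10,897.30

Ending inventory = $10,897.30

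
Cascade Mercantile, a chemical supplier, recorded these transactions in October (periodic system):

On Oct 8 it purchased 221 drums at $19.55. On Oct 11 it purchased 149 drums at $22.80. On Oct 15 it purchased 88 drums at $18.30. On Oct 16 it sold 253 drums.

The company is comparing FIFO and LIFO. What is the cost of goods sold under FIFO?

FIFO COGS: 221 @ $19.55 + 32 @ $22.80 = $5,050.15
LIFO COGS: 88 @ $18.30 + 149 @ $22.80 + 16 @ $19.55 = $5,320.40

COGS = $5,050.15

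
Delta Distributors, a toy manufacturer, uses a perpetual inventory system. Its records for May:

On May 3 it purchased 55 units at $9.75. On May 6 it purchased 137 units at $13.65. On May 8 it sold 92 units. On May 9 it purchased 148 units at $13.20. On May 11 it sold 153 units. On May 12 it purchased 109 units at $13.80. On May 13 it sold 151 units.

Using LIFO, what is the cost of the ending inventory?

May 8, 92 sold [LIFO — newest first]: 92 @ $13.65 = $1,255.80
May 11, 153 sold [LIFO — newest first]: 148 @ $13.20 + 5 @ $13.65 = $2,021.85
May 13, 151 sold [LIFO — newest first]: 109 @ $13.80 + 40 @ $13.65 + 2 @ $9.75 = $2,069.70
Total COGS = $1,255.80 + $2,021.85 + $2,069.70 = $5,347.35
Ending inventory: 53 @ $9.75 = $516.75

Ending inventory = $516.75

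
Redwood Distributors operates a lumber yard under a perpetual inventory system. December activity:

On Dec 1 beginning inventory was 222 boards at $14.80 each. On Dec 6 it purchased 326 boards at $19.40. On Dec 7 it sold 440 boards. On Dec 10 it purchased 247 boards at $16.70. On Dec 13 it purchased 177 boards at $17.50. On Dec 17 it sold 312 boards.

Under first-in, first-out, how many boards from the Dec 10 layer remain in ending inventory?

Dec 7, 440 sold [FIFO — oldest first]: 222 @ $14.80 + 218 @ $19.40 = $7,514.80
Dec 17, 312 sold [FIFO — oldest first]: 108 @ $19.40 + 204 @ $16.70 = $5,502.00
Total COGS = $7,514.80 + $5,502.00 = $13,016.80
Ending inventory: 43 @ $16.70 + 177 @ $17.50 = $3,815.60

43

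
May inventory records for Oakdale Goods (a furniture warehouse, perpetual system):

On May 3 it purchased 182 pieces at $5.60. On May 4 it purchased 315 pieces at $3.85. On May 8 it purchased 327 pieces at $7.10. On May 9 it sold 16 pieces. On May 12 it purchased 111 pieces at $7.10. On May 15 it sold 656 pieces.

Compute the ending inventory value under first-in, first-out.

Ending inventory = $1,867.30

May 9, 16 sold [FIFO — oldest first]: 16 @ $5.60 = $89.60
May 15, 656 sold [FIFO — oldest first]: 166 @ $5.60 + 315 @ $3.85 + 175 @ $7.10 = $3,384.85
Total COGS = $89.60 + $3,384.85 = $3,474.45
Ending inventory: 152 @ $7.10 + 111 @ $7.10 = $1,867.30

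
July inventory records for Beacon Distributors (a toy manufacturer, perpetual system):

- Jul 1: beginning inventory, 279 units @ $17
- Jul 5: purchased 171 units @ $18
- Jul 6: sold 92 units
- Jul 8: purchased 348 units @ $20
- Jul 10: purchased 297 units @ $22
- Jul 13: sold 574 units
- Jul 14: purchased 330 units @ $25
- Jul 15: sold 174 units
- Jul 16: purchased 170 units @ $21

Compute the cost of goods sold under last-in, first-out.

Jul 6, 92 sold [LIFO — newest first]: 92 @ $18 = $1,656
Jul 13, 574 sold [LIFO — newest first]: 297 @ $22 + 277 @ $20 = $12,074
Jul 15, 174 sold [LIFO — newest first]: 174 @ $25 = $4,350
Total COGS = $1,656 + $12,074 + $4,350 = $18,080
Ending inventory: 279 @ $17 + 79 @ $18 + 71 @ $20 + 156 @ $25 + 170 @ $21 = $15,055

COGS = $18,080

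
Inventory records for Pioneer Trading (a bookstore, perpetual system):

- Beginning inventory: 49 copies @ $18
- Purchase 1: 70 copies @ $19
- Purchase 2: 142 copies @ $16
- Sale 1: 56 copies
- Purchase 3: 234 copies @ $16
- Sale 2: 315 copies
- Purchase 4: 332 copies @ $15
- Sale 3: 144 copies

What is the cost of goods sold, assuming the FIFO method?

COGS = $8,528

Sale 1 (56) [FIFO — oldest first]: 49 @ $18 + 7 @ $19 = $1,015
Sale 2 (315) [FIFO — oldest first]: 63 @ $19 + 142 @ $16 + 110 @ $16 = $5,229
Sale 3 (144) [FIFO — oldest first]: 124 @ $16 + 20 @ $15 = $2,284
Total COGS = $1,015 + $5,229 + $2,284 = $8,528
Ending inventory: 312 @ $15 = $4,680
Check: goods available $13,208 = COGS $8,528 + ending $4,680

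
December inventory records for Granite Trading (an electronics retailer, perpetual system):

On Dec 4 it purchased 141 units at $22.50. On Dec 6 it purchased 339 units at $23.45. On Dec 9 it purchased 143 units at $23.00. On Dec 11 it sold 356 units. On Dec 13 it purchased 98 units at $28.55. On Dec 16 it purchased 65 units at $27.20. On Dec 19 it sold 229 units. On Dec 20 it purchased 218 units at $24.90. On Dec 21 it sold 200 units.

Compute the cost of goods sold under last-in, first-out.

Dec 11, 356 sold [LIFO — newest first]: 143 @ $23.00 + 213 @ $23.45 = $8,283.85
Dec 19, 229 sold [LIFO — newest first]: 65 @ $27.20 + 98 @ $28.55 + 66 @ $23.45 = $6,113.60
Dec 21, 200 sold [LIFO — newest first]: 200 @ $24.90 = $4,980.00
Total COGS = $8,283.85 + $6,113.60 + $4,980.00 = $19,377.45
Ending inventory: 141 @ $22.50 + 60 @ $23.45 + 18 @ $24.90 = $5,027.70

COGS = $19,377.45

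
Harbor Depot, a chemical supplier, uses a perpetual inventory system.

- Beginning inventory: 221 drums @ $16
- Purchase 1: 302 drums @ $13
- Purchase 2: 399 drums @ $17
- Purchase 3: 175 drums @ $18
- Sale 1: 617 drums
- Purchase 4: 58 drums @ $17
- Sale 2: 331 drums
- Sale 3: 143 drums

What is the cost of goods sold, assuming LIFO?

Sale 1 (617) [LIFO — newest first]: 175 @ $18 + 399 @ $17 + 43 @ $13 = $10,492
Sale 2 (331) [LIFO — newest first]: 58 @ $17 + 259 @ $13 + 14 @ $16 = $4,577
Sale 3 (143) [LIFO — newest first]: 143 @ $16 = $2,288
Total COGS = $10,492 + $4,577 + $2,288 = $17,357
Ending inventory: 64 @ $16 = $1,024

COGS = $17,357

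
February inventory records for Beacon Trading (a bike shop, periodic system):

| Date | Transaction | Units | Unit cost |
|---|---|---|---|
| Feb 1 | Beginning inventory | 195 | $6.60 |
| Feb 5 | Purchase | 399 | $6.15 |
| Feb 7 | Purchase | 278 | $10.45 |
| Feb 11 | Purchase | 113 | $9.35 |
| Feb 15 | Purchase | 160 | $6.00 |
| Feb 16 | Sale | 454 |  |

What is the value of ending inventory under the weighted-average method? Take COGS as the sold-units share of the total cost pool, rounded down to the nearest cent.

Feb 16, sell 454: 454/1145 × $8,662.50 → $3,434.73
Ending inventory (cost pool remaining) = $5,227.77
Check: goods available $8,662.50 = COGS $3,434.73 + ending $5,227.77

Ending inventory = $5,227.77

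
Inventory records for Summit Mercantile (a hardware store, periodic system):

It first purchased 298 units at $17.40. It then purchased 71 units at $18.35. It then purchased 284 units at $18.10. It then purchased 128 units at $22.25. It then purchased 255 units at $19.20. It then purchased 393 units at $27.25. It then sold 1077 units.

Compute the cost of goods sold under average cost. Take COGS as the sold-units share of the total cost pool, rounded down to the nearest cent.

COGS = $22,671.79

Sale 1, sell 1077: 1077/1429 × $30,081.70 → $22,671.79
Ending inventory (cost pool remaining) = $7,409.91
Check: goods available $30,081.70 = COGS $22,671.79 + ending $7,409.91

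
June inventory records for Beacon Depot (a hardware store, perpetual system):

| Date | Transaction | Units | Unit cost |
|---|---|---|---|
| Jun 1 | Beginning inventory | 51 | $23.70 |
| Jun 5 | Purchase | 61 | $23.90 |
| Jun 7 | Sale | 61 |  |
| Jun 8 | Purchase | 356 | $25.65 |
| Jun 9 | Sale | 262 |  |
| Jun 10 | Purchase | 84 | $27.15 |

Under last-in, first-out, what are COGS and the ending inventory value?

Jun 7, 61 sold [LIFO — newest first]: 61 @ $23.90 = $1,457.90
Jun 9, 262 sold [LIFO — newest first]: 262 @ $25.65 = $6,720.30
Total COGS = $1,457.90 + $6,720.30 = $8,178.20
Ending inventory: 51 @ $23.70 + 94 @ $25.65 + 84 @ $27.15 = $5,900.40
Check: goods available $14,078.60 = COGS $8,178.20 + ending $5,900.40

COGS = $8,178.20; ending inventory = $5,900.40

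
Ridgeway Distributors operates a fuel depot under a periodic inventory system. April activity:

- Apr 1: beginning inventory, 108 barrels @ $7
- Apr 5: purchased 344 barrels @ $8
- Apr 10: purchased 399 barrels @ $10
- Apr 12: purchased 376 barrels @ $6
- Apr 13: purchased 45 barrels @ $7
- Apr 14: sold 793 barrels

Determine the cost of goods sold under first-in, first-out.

Apr 14, 793 sold [FIFO — oldest first]: 108 @ $7 + 344 @ $8 + 341 @ $10 = $6,918
Ending inventory: 58 @ $10 + 376 @ $6 + 45 @ $7 = $3,151

COGS = $6,918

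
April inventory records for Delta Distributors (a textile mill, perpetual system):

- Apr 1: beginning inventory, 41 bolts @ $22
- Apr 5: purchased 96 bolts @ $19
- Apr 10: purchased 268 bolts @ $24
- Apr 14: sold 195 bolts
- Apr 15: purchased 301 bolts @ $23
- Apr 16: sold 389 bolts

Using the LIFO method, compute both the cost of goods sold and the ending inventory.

COGS = $13,640; ending inventory = $2,441

Apr 14, 195 sold [LIFO — newest first]: 195 @ $24 = $4,680
Apr 16, 389 sold [LIFO — newest first]: 301 @ $23 + 73 @ $24 + 15 @ $19 = $8,960
Total COGS = $4,680 + $8,960 = $13,640
Ending inventory: 41 @ $22 + 81 @ $19 = $2,441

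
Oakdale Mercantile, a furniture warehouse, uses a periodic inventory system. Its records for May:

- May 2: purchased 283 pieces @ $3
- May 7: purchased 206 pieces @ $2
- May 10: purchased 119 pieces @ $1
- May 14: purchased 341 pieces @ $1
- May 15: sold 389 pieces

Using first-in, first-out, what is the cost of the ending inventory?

Ending inventory = $660

May 15, 389 sold [FIFO — oldest first]: 283 @ $3 + 106 @ $2 = $1,061
Ending inventory: 100 @ $2 + 119 @ $1 + 341 @ $1 = $660
Check: goods available $1,721 = COGS $1,061 + ending $660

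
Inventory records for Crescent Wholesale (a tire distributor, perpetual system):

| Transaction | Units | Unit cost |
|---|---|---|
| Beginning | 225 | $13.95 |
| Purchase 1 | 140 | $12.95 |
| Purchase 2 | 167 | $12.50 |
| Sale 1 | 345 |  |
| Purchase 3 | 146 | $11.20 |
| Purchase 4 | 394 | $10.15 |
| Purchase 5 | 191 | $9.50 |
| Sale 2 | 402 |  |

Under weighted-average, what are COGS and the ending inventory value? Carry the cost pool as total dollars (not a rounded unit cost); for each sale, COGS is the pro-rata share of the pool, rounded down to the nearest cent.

After Beginning: 225 on hand, pool $3,138.75 (≈ $13.9500 each)
After Purchase 1: 365 on hand, pool $4,951.75 (≈ $13.5664 each)
After Purchase 2: 532 on hand, pool $7,039.25 (≈ $13.2317 each)
Sale 1, sell 345: 345/532 × $7,039.25 → $4,564.92
After Purchase 3: 333 on hand, pool $4,109.53 (≈ $12.3409 each)
After Purchase 4: 727 on hand, pool $8,108.63 (≈ $11.1535 each)
After Purchase 5: 918 on hand, pool $9,923.13 (≈ $10.8095 each)
Sale 2, sell 402: 402/918 × $9,923.13 → $4,345.42
Total COGS = $4,564.92 + $4,345.42 = $8,910.34
Ending inventory (cost pool remaining) = $5,577.71
Check: goods available $14,488.05 = COGS $8,910.34 + ending $5,577.71

COGS = $8,910.34; ending inventory = $5,577.71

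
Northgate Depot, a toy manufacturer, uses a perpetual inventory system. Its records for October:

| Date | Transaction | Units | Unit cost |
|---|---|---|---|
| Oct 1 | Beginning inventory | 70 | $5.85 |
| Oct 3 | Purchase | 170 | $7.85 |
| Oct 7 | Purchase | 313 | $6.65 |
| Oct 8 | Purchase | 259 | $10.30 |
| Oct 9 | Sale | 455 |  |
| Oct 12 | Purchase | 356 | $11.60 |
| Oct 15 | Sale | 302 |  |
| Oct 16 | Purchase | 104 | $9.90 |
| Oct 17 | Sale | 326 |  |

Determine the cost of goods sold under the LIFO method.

Oct 9, 455 sold [LIFO — newest first]: 259 @ $10.30 + 196 @ $6.65 = $3,971.10
Oct 15, 302 sold [LIFO — newest first]: 302 @ $11.60 = $3,503.20
Oct 17, 326 sold [LIFO — newest first]: 104 @ $9.90 + 54 @ $11.60 + 117 @ $6.65 + 51 @ $7.85 = $2,834.40
Total COGS = $3,971.10 + $3,503.20 + $2,834.40 = $10,308.70
Ending inventory: 70 @ $5.85 + 119 @ $7.85 = $1,343.65

COGS = $10,308.70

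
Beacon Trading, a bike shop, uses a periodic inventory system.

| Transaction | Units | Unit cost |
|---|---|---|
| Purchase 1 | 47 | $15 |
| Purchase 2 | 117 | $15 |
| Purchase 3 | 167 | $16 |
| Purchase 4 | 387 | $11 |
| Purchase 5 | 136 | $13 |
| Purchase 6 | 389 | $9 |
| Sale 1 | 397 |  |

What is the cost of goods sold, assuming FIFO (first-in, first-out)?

COGS = $5,858

Sale 1 (397) [FIFO — oldest first]: 47 @ $15 + 117 @ $15 + 167 @ $16 + 66 @ $11 = $5,858
Ending inventory: 321 @ $11 + 136 @ $13 + 389 @ $9 = $8,800
Check: goods available $14,658 = COGS $5,858 + ending $8,800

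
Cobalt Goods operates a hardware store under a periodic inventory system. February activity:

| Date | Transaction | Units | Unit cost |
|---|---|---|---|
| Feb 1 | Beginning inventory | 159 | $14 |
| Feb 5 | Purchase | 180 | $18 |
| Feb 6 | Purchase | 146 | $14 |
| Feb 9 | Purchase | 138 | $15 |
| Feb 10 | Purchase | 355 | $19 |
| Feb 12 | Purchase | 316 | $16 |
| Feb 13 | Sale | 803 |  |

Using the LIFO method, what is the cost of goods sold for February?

COGS = $13,781

Feb 13, 803 sold [LIFO — newest first]: 316 @ $16 + 355 @ $19 + 132 @ $15 = $13,781
Ending inventory: 159 @ $14 + 180 @ $18 + 146 @ $14 + 6 @ $15 = $7,600
Check: goods available $21,381 = COGS $13,781 + ending $7,600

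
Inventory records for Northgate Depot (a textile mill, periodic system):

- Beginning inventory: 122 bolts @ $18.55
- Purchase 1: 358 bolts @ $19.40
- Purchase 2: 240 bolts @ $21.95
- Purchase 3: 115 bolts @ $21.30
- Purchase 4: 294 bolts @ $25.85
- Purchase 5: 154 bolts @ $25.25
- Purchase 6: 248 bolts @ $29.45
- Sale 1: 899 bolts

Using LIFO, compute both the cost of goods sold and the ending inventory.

COGS = $23,173.10; ending inventory = $12,544.70

Sale 1 (899) [LIFO — newest first]: 248 @ $29.45 + 154 @ $25.25 + 294 @ $25.85 + 115 @ $21.30 + 88 @ $21.95 = $23,173.10
Ending inventory: 122 @ $18.55 + 358 @ $19.40 + 152 @ $21.95 = $12,544.70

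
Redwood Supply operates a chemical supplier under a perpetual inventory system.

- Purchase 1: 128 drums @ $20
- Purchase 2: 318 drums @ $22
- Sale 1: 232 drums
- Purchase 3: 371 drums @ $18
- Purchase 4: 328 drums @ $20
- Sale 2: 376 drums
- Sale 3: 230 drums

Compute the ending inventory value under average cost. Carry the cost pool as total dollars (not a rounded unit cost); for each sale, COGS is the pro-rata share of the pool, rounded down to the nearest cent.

Ending inventory = $5,993.12

After Purchase 1: 128 on hand, pool $2,560.00 (≈ $20.0000 each)
After Purchase 2: 446 on hand, pool $9,556.00 (≈ $21.4260 each)
Sale 1, sell 232: 232/446 × $9,556.00 → $4,970.83
After Purchase 3: 585 on hand, pool $11,263.17 (≈ $19.2533 each)
After Purchase 4: 913 on hand, pool $17,823.17 (≈ $19.5215 each)
Sale 2, sell 376: 376/913 × $17,823.17 → $7,340.10
Sale 3, sell 230: 230/537 × $10,483.07 → $4,489.95
Total COGS = $4,970.83 + $7,340.10 + $4,489.95 = $16,800.88
Ending inventory (cost pool remaining) = $5,993.12
Check: goods available $22,794.00 = COGS $16,800.88 + ending $5,993.12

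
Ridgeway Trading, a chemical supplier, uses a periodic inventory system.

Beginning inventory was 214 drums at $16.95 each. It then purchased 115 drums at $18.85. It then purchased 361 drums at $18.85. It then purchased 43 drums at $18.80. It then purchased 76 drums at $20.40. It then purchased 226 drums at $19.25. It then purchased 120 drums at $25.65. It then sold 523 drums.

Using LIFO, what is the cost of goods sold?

COGS = $10,880.60

Sale 1 (523) [LIFO — newest first]: 120 @ $25.65 + 226 @ $19.25 + 76 @ $20.40 + 43 @ $18.80 + 58 @ $18.85 = $10,880.60
Ending inventory: 214 @ $16.95 + 115 @ $18.85 + 303 @ $18.85 = $11,506.60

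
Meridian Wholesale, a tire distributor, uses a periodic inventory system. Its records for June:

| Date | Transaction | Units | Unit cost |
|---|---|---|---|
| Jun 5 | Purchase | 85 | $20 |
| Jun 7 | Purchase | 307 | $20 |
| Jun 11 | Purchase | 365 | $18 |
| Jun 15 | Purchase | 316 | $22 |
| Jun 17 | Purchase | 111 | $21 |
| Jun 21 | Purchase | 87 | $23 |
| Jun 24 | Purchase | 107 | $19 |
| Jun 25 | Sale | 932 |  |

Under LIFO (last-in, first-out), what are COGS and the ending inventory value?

COGS = $18,915; ending inventory = $8,812

Jun 25, 932 sold [LIFO — newest first]: 107 @ $19 + 87 @ $23 + 111 @ $21 + 316 @ $22 + 311 @ $18 = $18,915
Ending inventory: 85 @ $20 + 307 @ $20 + 54 @ $18 = $8,812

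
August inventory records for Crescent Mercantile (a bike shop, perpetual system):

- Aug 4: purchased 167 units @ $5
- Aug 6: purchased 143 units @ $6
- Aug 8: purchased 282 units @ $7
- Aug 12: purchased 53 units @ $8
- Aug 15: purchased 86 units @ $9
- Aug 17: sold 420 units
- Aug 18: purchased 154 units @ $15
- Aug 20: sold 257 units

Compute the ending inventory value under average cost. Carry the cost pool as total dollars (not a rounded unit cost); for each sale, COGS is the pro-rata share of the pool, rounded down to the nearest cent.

Ending inventory = $1,959.14

After Aug 4: 167 on hand, pool $835.00 (≈ $5.0000 each)
After Aug 6: 310 on hand, pool $1,693.00 (≈ $5.4613 each)
After Aug 8: 592 on hand, pool $3,667.00 (≈ $6.1943 each)
After Aug 12: 645 on hand, pool $4,091.00 (≈ $6.3426 each)
After Aug 15: 731 on hand, pool $4,865.00 (≈ $6.6553 each)
Aug 17, sell 420: 420/731 × $4,865.00 → $2,795.21
After Aug 18: 465 on hand, pool $4,379.79 (≈ $9.4189 each)
Aug 20, sell 257: 257/465 × $4,379.79 → $2,420.65
Total COGS = $2,795.21 + $2,420.65 = $5,215.86
Ending inventory (cost pool remaining) = $1,959.14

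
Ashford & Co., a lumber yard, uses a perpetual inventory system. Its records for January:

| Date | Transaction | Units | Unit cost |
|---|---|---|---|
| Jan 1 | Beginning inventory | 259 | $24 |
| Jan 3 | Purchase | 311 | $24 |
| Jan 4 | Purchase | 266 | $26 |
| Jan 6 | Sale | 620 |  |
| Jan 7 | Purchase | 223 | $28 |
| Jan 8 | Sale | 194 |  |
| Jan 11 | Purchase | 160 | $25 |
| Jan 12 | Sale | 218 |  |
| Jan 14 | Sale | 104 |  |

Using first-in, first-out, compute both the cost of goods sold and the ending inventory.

Jan 6, 620 sold [FIFO — oldest first]: 259 @ $24 + 311 @ $24 + 50 @ $26 = $14,980
Jan 8, 194 sold [FIFO — oldest first]: 194 @ $26 = $5,044
Jan 12, 218 sold [FIFO — oldest first]: 22 @ $26 + 196 @ $28 = $6,060
Jan 14, 104 sold [FIFO — oldest first]: 27 @ $28 + 77 @ $25 = $2,681
Total COGS = $14,980 + $5,044 + $6,060 + $2,681 = $28,765
Ending inventory: 83 @ $25 = $2,075

COGS = $28,765; ending inventory = $2,075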